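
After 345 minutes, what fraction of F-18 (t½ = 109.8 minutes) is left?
N/N₀ = (1/2)^(t/t½) = 0.1133 = 11.3%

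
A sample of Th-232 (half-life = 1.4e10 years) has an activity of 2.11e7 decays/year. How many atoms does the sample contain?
N = A/λ = 4.262e17 atoms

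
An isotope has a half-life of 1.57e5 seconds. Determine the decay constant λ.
λ = ln(2)/t½ = 4.415e-6 second⁻¹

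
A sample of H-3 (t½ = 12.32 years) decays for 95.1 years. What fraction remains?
N/N₀ = (1/2)^(t/t½) = 0.004746 = 0.475%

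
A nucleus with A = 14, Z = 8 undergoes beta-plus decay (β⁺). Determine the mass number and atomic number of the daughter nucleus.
Daughter: A = 14, Z = 7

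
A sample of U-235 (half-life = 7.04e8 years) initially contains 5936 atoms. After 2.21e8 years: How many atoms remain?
N = N₀(1/2)^(t/t½) = 4775 atoms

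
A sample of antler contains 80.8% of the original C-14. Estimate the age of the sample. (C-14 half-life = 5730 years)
Age = t½ × log₂(1/ratio) = 1762 years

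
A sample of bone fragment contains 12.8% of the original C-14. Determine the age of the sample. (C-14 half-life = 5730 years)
Age = t½ × log₂(1/ratio) = 16990 years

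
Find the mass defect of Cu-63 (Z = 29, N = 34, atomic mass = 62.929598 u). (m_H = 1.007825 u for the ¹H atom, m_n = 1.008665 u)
Δm = Z·m_H + N·m_n − M = 0.5919 u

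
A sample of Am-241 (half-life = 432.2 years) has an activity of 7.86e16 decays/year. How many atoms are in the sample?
N = A/λ = 4.901e19 atoms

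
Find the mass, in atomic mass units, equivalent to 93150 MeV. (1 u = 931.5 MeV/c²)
m = E/c² = 100 u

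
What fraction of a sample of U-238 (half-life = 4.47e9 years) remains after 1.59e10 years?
N/N₀ = (1/2)^(t/t½) = 0.08496 = 8.5%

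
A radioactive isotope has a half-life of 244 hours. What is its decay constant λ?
λ = ln(2)/t½ = 0.002841 hour⁻¹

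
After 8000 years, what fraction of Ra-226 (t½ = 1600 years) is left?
N/N₀ = (1/2)^(t/t½) = 0.03125 = 3.12%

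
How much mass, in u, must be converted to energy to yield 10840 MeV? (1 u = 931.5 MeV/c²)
m = E/c² = 11.64 u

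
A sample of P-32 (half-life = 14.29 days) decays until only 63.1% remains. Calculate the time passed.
t = t½ × log₂(N₀/N) = 9.493 days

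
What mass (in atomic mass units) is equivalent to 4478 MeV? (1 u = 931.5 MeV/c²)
m = E/c² = 4.807 u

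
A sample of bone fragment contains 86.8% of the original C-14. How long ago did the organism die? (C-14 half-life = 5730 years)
Age = t½ × log₂(1/ratio) = 1170 years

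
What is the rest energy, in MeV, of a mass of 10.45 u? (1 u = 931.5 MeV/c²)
E = mc² = 9734 MeV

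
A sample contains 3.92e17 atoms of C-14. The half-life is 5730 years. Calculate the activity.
A = λN = 4.742e13 decays/year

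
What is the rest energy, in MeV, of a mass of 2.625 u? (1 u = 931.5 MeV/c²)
E = mc² = 2445 MeV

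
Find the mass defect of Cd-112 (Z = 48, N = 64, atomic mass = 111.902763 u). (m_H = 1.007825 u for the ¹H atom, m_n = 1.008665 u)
Δm = Z·m_H + N·m_n − M = 1.027 u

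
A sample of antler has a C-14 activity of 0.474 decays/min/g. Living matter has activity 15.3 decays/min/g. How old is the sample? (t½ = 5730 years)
Age = t½ × log₂(A₀/A) = 28720 years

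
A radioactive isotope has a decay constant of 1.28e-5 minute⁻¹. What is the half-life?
t½ = ln(2)/λ = 54150 minutes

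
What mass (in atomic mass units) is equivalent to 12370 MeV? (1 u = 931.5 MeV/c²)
m = E/c² = 13.28 u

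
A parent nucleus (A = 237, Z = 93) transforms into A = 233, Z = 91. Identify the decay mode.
ΔA = -4, ΔZ = -2 ⇒ alpha decay (α)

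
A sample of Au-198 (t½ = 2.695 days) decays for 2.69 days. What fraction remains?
N/N₀ = (1/2)^(t/t½) = 0.5006 = 50.1%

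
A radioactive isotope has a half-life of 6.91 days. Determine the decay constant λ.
λ = ln(2)/t½ = 0.1003 day⁻¹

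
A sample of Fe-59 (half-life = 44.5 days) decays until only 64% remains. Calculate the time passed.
t = t½ × log₂(N₀/N) = 28.65 days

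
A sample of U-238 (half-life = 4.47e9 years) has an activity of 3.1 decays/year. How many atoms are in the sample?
N = A/λ = 1.999e10 atoms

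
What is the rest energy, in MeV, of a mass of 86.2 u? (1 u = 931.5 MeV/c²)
E = mc² = 80300 MeV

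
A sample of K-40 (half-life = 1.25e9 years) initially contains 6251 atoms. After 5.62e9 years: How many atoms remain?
N = N₀(1/2)^(t/t½) = 277 atoms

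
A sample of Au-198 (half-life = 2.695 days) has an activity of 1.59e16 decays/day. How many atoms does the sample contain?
N = A/λ = 6.182e16 atoms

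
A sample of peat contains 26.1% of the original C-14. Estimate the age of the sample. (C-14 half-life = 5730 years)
Age = t½ × log₂(1/ratio) = 11100 years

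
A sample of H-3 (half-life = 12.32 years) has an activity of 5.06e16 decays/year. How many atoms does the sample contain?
N = A/λ = 8.994e17 atoms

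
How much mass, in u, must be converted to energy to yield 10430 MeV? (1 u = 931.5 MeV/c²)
m = E/c² = 11.2 u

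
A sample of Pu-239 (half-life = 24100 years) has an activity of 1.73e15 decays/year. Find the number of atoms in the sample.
N = A/λ = 6.015e19 atoms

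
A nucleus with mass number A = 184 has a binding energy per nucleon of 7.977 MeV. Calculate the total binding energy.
B.E. = 7.977 × 184 = 1468 MeV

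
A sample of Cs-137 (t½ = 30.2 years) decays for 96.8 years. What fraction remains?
N/N₀ = (1/2)^(t/t½) = 0.1084 = 10.8%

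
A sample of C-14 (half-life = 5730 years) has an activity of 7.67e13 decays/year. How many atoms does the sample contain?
N = A/λ = 6.341e17 atoms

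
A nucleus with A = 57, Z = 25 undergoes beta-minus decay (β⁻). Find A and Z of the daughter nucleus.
Daughter: A = 57, Z = 26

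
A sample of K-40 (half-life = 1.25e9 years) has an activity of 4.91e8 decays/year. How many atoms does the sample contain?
N = A/λ = 8.855e17 atoms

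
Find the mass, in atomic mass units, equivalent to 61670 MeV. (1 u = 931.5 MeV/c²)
m = E/c² = 66.21 u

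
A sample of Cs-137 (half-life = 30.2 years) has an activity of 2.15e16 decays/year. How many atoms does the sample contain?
N = A/λ = 9.367e17 atoms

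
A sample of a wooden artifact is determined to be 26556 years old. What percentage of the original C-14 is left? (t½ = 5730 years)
N/N₀ = (1/2)^(t/t½) = 0.04026 = 4.03%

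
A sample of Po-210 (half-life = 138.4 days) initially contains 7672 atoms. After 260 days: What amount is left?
N = N₀(1/2)^(t/t½) = 2086 atoms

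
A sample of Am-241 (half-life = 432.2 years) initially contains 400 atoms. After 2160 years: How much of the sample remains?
N = N₀(1/2)^(t/t½) = 12.52 atoms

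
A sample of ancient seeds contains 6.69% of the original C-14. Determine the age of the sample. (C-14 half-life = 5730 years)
Age = t½ × log₂(1/ratio) = 22360 years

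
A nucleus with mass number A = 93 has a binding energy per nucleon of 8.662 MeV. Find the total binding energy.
B.E. = 8.662 × 93 = 805.6 MeV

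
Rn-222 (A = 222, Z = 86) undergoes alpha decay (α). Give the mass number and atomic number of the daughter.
Daughter: A = 218, Z = 84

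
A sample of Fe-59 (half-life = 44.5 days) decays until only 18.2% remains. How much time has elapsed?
t = t½ × log₂(N₀/N) = 109.4 days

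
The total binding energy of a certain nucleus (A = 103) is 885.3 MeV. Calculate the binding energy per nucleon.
B.E./A = 885.3/103 = 8.595 MeV/nucleon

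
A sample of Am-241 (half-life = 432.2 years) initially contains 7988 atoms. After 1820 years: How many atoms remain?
N = N₀(1/2)^(t/t½) = 431.3 atoms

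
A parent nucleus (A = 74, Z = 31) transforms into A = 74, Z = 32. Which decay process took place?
ΔA = 0, ΔZ = +1 ⇒ beta-minus decay (β⁻)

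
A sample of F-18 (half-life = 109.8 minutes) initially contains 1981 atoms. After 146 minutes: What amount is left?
N = N₀(1/2)^(t/t½) = 788.1 atoms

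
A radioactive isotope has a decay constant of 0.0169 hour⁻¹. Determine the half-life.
t½ = ln(2)/λ = 41.01 hours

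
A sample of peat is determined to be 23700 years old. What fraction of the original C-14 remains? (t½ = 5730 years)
N/N₀ = (1/2)^(t/t½) = 0.05687 = 5.69%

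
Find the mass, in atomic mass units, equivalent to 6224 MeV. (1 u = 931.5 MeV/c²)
m = E/c² = 6.682 u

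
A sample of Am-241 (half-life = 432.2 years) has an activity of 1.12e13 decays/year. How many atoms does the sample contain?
N = A/λ = 6.984e15 atoms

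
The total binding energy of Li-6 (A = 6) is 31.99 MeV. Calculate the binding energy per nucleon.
B.E./A = 31.99/6 = 5.332 MeV/nucleon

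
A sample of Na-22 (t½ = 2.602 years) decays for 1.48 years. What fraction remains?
N/N₀ = (1/2)^(t/t½) = 0.6742 = 67.4%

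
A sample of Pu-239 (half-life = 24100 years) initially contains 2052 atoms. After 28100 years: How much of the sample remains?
N = N₀(1/2)^(t/t½) = 914.5 atoms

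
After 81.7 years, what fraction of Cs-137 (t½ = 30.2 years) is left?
N/N₀ = (1/2)^(t/t½) = 0.1533 = 15.3%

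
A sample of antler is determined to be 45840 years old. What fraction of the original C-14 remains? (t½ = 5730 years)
N/N₀ = (1/2)^(t/t½) = 0.003906 = 0.391%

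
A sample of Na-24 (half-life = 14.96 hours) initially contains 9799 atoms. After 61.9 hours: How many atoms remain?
N = N₀(1/2)^(t/t½) = 556.7 atoms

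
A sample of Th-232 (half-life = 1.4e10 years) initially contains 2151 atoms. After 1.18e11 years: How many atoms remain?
N = N₀(1/2)^(t/t½) = 6.243 atoms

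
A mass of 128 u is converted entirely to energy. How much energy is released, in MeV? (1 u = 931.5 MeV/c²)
E = mc² = 1.192e5 MeV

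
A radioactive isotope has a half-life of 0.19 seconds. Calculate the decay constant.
λ = ln(2)/t½ = 3.648 second⁻¹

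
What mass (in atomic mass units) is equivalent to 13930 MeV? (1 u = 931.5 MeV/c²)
m = E/c² = 14.95 u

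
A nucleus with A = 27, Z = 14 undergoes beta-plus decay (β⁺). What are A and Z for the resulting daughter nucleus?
Daughter: A = 27, Z = 13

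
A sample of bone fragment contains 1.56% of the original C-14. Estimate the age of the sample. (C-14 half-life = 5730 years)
Age = t½ × log₂(1/ratio) = 34390 years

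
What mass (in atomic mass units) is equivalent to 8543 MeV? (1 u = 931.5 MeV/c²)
m = E/c² = 9.171 u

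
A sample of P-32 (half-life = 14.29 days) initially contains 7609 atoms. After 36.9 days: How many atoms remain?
N = N₀(1/2)^(t/t½) = 1271 atoms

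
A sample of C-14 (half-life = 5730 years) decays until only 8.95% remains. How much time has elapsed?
t = t½ × log₂(N₀/N) = 19950 years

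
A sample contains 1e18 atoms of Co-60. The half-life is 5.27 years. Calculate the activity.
A = λN = 1.315e17 decays/year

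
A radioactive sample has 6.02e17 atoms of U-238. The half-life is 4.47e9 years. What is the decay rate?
A = λN = 9.335e7 decays/year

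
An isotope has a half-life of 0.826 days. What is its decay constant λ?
λ = ln(2)/t½ = 0.8392 day⁻¹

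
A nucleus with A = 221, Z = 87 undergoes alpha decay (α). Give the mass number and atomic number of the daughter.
Daughter: A = 217, Z = 85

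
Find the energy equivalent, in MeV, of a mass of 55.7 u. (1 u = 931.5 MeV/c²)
E = mc² = 51880 MeV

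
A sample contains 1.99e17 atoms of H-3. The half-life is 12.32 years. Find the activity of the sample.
A = λN = 1.12e16 decays/year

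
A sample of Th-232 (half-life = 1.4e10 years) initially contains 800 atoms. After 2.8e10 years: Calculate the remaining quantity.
N = N₀(1/2)^(t/t½) = 200 atoms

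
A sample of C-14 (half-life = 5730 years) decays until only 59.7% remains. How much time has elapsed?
t = t½ × log₂(N₀/N) = 4264 years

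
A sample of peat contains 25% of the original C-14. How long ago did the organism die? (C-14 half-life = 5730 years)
Age = t½ × log₂(1/ratio) = 11460 years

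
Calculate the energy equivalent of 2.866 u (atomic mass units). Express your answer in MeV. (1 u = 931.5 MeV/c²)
E = mc² = 2670 MeV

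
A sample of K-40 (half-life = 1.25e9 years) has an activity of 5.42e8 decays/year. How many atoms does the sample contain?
N = A/λ = 9.774e17 atoms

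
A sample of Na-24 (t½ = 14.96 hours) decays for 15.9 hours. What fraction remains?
N/N₀ = (1/2)^(t/t½) = 0.4787 = 47.9%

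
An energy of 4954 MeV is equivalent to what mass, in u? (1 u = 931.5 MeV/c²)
m = E/c² = 5.318 u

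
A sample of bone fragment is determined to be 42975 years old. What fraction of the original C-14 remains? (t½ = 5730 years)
N/N₀ = (1/2)^(t/t½) = 0.005524 = 0.552%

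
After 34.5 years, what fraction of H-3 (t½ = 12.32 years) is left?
N/N₀ = (1/2)^(t/t½) = 0.1436 = 14.4%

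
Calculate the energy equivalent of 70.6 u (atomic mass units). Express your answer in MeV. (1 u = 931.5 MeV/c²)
E = mc² = 65760 MeV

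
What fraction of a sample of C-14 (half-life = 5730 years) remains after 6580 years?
N/N₀ = (1/2)^(t/t½) = 0.4511 = 45.1%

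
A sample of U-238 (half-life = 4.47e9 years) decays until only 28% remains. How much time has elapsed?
t = t½ × log₂(N₀/N) = 8.209e9 years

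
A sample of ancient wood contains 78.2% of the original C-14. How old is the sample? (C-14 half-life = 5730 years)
Age = t½ × log₂(1/ratio) = 2033 years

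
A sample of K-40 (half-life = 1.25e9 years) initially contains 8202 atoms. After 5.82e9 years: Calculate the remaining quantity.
N = N₀(1/2)^(t/t½) = 325.3 atoms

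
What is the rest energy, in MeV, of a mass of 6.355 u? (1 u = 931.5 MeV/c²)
E = mc² = 5920 MeV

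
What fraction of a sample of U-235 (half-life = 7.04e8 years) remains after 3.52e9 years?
N/N₀ = (1/2)^(t/t½) = 0.03125 = 3.12%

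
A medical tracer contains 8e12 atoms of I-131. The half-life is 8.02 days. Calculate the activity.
A = λN = 6.914e11 decays/day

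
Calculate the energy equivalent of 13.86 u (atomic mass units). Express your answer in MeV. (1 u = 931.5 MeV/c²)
E = mc² = 12910 MeV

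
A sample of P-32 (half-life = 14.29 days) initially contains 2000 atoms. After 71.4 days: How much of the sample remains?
N = N₀(1/2)^(t/t½) = 62.65 atoms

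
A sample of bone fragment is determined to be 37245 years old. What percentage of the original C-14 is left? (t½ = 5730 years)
N/N₀ = (1/2)^(t/t½) = 0.01105 = 1.1%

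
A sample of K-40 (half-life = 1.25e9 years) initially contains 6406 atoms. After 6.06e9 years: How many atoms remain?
N = N₀(1/2)^(t/t½) = 222.4 atoms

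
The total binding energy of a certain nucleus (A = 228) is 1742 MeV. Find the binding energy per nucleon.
B.E./A = 1742/228 = 7.64 MeV/nucleon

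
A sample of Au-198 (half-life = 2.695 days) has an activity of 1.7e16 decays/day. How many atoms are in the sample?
N = A/λ = 6.61e16 atoms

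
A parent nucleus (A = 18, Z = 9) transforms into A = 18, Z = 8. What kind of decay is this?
ΔA = 0, ΔZ = -1 ⇒ beta-plus decay (β⁺) or electron capture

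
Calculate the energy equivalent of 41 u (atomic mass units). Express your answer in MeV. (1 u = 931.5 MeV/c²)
E = mc² = 38190 MeV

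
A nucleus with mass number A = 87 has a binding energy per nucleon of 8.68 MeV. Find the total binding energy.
B.E. = 8.68 × 87 = 755.2 MeV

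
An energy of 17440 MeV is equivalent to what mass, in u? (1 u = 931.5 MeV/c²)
m = E/c² = 18.72 u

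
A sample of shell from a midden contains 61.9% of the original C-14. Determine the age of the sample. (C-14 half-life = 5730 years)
Age = t½ × log₂(1/ratio) = 3965 years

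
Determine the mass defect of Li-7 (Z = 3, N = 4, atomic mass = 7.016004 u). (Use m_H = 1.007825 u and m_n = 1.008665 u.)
Δm = Z·m_H + N·m_n − M = 0.04213 u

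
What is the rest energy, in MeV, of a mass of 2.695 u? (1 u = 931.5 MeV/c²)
E = mc² = 2510 MeV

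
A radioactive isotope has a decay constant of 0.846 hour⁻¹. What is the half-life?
t½ = ln(2)/λ = 0.8193 hours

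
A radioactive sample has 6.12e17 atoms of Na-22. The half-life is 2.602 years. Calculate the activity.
A = λN = 1.63e17 decays/year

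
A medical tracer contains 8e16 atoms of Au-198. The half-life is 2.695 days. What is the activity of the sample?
A = λN = 2.058e16 decays/day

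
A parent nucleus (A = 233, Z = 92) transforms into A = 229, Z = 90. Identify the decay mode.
ΔA = -4, ΔZ = -2 ⇒ alpha decay (α)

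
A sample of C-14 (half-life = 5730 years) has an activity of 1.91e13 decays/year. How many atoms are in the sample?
N = A/λ = 1.579e17 atoms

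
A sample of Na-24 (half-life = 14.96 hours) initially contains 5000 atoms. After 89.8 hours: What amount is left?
N = N₀(1/2)^(t/t½) = 77.98 atoms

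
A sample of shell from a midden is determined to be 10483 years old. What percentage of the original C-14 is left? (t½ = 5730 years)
N/N₀ = (1/2)^(t/t½) = 0.2814 = 28.1%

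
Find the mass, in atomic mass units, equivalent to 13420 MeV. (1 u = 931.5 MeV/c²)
m = E/c² = 14.41 u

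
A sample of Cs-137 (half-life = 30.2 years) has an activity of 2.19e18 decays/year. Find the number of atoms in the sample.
N = A/λ = 9.542e19 atoms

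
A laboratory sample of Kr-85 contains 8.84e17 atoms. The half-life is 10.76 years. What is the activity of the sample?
A = λN = 5.695e16 decays/year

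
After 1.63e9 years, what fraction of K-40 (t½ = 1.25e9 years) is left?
N/N₀ = (1/2)^(t/t½) = 0.405 = 40.5%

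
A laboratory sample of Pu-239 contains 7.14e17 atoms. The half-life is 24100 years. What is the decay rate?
A = λN = 2.054e13 decays/year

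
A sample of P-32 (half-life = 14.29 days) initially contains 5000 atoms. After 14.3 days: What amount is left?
N = N₀(1/2)^(t/t½) = 2499 atoms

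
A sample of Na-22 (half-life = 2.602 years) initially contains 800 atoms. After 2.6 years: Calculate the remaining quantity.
N = N₀(1/2)^(t/t½) = 400.2 atoms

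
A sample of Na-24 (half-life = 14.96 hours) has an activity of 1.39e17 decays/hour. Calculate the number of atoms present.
N = A/λ = 3e18 atoms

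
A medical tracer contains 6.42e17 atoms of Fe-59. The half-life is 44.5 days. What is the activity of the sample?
A = λN = 1e16 decays/day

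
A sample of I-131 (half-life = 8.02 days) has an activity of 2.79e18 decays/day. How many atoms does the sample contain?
N = A/λ = 3.228e19 atoms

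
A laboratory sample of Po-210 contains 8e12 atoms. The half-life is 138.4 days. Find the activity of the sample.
A = λN = 4.007e10 decays/day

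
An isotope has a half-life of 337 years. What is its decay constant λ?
λ = ln(2)/t½ = 0.002057 year⁻¹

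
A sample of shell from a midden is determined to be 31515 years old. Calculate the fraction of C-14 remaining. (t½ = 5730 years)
N/N₀ = (1/2)^(t/t½) = 0.0221 = 2.21%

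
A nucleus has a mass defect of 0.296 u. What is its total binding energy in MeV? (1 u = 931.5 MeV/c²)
B.E. = Δm × 931.5 = 275.7 MeV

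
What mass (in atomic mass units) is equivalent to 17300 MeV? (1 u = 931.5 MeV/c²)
m = E/c² = 18.57 u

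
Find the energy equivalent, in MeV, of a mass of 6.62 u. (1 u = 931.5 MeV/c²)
E = mc² = 6167 MeV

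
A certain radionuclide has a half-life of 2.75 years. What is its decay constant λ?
λ = ln(2)/t½ = 0.2521 year⁻¹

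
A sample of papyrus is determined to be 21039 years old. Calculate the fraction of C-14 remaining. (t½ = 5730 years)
N/N₀ = (1/2)^(t/t½) = 0.07847 = 7.85%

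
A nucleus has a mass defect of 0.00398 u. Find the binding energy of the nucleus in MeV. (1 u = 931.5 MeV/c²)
B.E. = Δm × 931.5 = 3.707 MeV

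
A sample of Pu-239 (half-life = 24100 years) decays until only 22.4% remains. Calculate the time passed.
t = t½ × log₂(N₀/N) = 52020 years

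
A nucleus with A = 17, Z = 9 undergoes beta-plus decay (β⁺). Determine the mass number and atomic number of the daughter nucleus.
Daughter: A = 17, Z = 8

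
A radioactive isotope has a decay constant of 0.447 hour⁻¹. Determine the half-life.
t½ = ln(2)/λ = 1.551 hours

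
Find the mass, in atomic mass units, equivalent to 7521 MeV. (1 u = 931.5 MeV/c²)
m = E/c² = 8.074 u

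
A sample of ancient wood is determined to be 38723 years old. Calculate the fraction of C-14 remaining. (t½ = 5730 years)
N/N₀ = (1/2)^(t/t½) = 0.00924 = 0.924%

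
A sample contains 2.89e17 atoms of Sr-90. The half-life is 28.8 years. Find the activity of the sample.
A = λN = 6.956e15 decays/year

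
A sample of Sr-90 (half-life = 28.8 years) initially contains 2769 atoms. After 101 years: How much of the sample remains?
N = N₀(1/2)^(t/t½) = 243.6 atoms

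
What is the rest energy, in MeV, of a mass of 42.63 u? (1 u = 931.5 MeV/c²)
E = mc² = 39710 MeV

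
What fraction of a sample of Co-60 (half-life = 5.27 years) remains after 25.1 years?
N/N₀ = (1/2)^(t/t½) = 0.03683 = 3.68%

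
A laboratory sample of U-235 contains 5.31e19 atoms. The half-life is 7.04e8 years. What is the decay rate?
A = λN = 5.228e10 decays/year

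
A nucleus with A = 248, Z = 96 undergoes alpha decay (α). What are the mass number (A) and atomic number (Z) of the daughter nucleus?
Daughter: A = 244, Z = 94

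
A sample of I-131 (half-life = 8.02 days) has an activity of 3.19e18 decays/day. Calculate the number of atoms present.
N = A/λ = 3.691e19 atoms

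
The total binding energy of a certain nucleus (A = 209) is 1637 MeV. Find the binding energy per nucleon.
B.E./A = 1637/209 = 7.833 MeV/nucleon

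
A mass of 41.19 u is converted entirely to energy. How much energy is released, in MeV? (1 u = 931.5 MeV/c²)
E = mc² = 38370 MeV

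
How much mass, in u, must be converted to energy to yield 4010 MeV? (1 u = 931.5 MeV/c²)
m = E/c² = 4.305 u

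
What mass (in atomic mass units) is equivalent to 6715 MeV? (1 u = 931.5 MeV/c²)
m = E/c² = 7.209 u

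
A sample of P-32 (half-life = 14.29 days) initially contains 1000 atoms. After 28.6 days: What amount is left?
N = N₀(1/2)^(t/t½) = 249.8 atoms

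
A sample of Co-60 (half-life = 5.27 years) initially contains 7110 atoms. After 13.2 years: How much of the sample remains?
N = N₀(1/2)^(t/t½) = 1253 atoms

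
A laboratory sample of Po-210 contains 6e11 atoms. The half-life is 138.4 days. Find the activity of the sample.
A = λN = 3.005e9 decays/day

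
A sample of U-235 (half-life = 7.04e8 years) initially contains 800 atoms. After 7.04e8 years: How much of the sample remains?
N = N₀(1/2)^(t/t½) = 400 atoms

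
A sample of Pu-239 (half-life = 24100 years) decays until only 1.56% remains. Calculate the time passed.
t = t½ × log₂(N₀/N) = 1.447e5 years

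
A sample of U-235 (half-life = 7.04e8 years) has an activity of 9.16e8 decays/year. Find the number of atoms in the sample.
N = A/λ = 9.303e17 atoms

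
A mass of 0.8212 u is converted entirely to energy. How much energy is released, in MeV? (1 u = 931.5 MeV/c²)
E = mc² = 764.9 MeV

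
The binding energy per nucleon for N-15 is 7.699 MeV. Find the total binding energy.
B.E. = 7.699 × 15 = 115.5 MeV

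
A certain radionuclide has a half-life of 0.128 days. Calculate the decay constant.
λ = ln(2)/t½ = 5.415 day⁻¹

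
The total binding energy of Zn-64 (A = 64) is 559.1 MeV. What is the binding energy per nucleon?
B.E./A = 559.1/64 = 8.736 MeV/nucleon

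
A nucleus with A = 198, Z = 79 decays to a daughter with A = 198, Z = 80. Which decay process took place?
ΔA = 0, ΔZ = +1 ⇒ beta-minus decay (β⁻)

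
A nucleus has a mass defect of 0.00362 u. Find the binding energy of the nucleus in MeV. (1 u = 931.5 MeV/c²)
B.E. = Δm × 931.5 = 3.372 MeV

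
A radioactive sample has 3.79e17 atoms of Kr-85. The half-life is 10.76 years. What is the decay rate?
A = λN = 2.441e16 decays/year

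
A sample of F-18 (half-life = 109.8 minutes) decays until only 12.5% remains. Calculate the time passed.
t = t½ × log₂(N₀/N) = 329.4 minutes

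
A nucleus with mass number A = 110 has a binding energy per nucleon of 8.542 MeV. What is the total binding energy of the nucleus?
B.E. = 8.542 × 110 = 939.6 MeV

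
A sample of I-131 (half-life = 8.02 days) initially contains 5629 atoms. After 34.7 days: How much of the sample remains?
N = N₀(1/2)^(t/t½) = 280.5 atoms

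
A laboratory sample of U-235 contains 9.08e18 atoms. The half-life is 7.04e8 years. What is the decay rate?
A = λN = 8.94e9 decays/year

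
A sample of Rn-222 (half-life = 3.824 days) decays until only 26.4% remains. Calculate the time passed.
t = t½ × log₂(N₀/N) = 7.347 days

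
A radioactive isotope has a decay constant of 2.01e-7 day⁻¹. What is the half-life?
t½ = ln(2)/λ = 3.448e6 days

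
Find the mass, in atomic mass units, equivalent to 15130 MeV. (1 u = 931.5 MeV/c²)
m = E/c² = 16.24 u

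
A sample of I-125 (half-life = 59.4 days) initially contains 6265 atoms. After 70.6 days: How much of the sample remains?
N = N₀(1/2)^(t/t½) = 2749 atoms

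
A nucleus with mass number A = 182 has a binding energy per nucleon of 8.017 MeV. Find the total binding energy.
B.E. = 8.017 × 182 = 1459 MeV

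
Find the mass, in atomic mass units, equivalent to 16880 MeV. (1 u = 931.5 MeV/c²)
m = E/c² = 18.12 u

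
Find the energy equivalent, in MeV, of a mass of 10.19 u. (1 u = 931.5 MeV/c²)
E = mc² = 9492 MeV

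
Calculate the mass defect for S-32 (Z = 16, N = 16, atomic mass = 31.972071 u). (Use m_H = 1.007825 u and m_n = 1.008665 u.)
Δm = Z·m_H + N·m_n − M = 0.2918 u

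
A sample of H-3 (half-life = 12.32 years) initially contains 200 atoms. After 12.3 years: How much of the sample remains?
N = N₀(1/2)^(t/t½) = 100.1 atoms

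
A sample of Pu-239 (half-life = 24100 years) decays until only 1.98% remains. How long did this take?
t = t½ × log₂(N₀/N) = 1.364e5 years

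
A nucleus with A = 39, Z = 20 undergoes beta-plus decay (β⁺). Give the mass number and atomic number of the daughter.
Daughter: A = 39, Z = 19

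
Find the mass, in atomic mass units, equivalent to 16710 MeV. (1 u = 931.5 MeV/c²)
m = E/c² = 17.94 u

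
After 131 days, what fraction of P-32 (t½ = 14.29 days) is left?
N/N₀ = (1/2)^(t/t½) = 0.001739 = 0.174%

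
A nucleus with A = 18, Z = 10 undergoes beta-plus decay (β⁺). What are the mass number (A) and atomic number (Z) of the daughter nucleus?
Daughter: A = 18, Z = 9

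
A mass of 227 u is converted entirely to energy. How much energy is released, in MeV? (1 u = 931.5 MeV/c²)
E = mc² = 2.115e5 MeV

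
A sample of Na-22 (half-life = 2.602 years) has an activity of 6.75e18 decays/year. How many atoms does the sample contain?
N = A/λ = 2.534e19 atoms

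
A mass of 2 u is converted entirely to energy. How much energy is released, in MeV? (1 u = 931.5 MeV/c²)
E = mc² = 1863 MeV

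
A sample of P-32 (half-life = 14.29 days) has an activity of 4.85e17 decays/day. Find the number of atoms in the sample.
N = A/λ = 9.999e18 atoms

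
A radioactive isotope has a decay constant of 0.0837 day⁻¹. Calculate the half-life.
t½ = ln(2)/λ = 8.281 days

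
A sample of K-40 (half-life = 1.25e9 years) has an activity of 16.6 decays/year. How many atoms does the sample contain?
N = A/λ = 2.994e10 atoms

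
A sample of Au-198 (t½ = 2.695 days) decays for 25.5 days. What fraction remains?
N/N₀ = (1/2)^(t/t½) = 0.001418 = 0.142%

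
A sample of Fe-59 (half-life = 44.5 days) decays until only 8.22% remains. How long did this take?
t = t½ × log₂(N₀/N) = 160.4 days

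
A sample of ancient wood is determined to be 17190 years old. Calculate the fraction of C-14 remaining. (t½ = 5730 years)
N/N₀ = (1/2)^(t/t½) = 0.125 = 12.5%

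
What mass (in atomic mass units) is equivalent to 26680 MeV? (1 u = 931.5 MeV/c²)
m = E/c² = 28.64 u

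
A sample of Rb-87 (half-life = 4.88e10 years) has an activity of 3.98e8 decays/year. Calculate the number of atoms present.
N = A/λ = 2.802e19 atoms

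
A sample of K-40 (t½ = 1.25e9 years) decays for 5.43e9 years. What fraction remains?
N/N₀ = (1/2)^(t/t½) = 0.04924 = 4.92%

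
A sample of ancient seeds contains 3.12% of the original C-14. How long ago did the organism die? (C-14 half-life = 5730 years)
Age = t½ × log₂(1/ratio) = 28660 years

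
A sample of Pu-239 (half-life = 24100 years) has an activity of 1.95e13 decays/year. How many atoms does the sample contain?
N = A/λ = 6.78e17 atoms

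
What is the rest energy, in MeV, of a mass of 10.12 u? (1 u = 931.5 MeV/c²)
E = mc² = 9427 MeV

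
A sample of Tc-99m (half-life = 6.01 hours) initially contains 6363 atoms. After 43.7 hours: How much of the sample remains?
N = N₀(1/2)^(t/t½) = 41.19 atoms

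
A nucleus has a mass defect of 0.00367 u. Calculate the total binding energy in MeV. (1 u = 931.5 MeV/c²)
B.E. = Δm × 931.5 = 3.419 MeV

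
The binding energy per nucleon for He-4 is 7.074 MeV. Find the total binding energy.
B.E. = 7.074 × 4 = 28.3 MeV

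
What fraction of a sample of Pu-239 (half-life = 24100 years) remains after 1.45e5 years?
N/N₀ = (1/2)^(t/t½) = 0.01545 = 1.54%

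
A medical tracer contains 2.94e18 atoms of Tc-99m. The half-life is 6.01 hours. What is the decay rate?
A = λN = 3.391e17 decays/hour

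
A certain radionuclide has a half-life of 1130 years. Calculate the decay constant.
λ = ln(2)/t½ = 6.134e-4 year⁻¹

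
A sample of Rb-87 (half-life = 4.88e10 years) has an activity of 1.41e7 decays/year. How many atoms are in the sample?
N = A/λ = 9.927e17 atoms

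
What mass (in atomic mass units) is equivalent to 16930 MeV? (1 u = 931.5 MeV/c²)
m = E/c² = 18.17 u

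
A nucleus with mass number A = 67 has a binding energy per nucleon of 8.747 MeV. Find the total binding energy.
B.E. = 8.747 × 67 = 586 MeV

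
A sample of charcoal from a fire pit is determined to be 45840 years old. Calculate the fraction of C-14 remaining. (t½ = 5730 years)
N/N₀ = (1/2)^(t/t½) = 0.003906 = 0.391%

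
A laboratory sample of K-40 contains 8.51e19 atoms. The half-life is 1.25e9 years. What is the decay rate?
A = λN = 4.719e10 decays/year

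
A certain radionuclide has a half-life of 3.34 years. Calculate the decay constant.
λ = ln(2)/t½ = 0.2075 year⁻¹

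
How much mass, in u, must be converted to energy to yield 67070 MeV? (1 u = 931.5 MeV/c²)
m = E/c² = 72 u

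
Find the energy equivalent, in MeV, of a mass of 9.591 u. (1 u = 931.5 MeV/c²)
E = mc² = 8934 MeV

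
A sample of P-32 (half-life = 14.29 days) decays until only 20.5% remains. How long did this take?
t = t½ × log₂(N₀/N) = 32.67 days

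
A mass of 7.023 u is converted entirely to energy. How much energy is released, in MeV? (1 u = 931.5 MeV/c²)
E = mc² = 6542 MeV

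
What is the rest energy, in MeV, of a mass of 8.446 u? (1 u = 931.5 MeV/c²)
E = mc² = 7867 MeV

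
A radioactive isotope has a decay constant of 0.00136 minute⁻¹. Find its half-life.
t½ = ln(2)/λ = 509.7 minutes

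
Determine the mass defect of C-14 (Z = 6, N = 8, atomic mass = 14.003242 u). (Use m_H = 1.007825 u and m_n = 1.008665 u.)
Δm = Z·m_H + N·m_n − M = 0.113 u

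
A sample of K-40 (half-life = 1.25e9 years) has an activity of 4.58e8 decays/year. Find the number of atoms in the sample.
N = A/λ = 8.259e17 atoms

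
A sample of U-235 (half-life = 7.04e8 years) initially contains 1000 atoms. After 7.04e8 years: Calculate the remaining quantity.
N = N₀(1/2)^(t/t½) = 500 atoms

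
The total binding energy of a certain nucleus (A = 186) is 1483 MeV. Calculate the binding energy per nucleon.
B.E./A = 1483/186 = 7.973 MeV/nucleon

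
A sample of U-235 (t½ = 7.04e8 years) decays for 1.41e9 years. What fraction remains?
N/N₀ = (1/2)^(t/t½) = 0.2495 = 25%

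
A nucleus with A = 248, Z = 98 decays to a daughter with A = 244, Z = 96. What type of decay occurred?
ΔA = -4, ΔZ = -2 ⇒ alpha decay (α)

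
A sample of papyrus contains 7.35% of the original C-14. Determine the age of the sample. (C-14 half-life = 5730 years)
Age = t½ × log₂(1/ratio) = 21580 years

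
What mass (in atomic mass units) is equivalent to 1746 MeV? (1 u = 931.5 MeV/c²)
m = E/c² = 1.874 u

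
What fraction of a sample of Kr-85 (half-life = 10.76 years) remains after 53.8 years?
N/N₀ = (1/2)^(t/t½) = 0.03125 = 3.12%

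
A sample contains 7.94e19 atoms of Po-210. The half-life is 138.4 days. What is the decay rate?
A = λN = 3.977e17 decays/day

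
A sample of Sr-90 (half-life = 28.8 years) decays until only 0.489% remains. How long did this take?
t = t½ × log₂(N₀/N) = 221.1 years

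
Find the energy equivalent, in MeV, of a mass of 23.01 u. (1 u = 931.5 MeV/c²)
E = mc² = 21430 MeV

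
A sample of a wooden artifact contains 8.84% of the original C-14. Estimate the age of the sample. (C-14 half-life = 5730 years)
Age = t½ × log₂(1/ratio) = 20050 years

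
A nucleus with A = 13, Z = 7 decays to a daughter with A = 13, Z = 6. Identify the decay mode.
ΔA = 0, ΔZ = -1 ⇒ beta-plus decay (β⁺) or electron capture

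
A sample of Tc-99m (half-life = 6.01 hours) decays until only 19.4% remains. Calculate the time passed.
t = t½ × log₂(N₀/N) = 14.22 hours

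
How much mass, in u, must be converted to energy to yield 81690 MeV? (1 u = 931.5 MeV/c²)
m = E/c² = 87.7 u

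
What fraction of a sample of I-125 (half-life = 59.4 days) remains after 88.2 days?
N/N₀ = (1/2)^(t/t½) = 0.3573 = 35.7%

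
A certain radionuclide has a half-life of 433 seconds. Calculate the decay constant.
λ = ln(2)/t½ = 0.001601 second⁻¹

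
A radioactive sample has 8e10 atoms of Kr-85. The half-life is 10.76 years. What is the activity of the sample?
A = λN = 5.154e9 decays/year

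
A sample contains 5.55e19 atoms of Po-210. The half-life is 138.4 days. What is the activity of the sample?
A = λN = 2.78e17 decays/day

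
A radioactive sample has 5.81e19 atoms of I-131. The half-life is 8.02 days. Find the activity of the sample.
A = λN = 5.021e18 decays/day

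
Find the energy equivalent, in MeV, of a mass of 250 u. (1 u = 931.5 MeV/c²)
E = mc² = 2.329e5 MeV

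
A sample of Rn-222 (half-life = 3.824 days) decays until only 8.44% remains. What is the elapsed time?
t = t½ × log₂(N₀/N) = 13.64 days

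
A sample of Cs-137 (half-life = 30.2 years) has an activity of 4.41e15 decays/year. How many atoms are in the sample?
N = A/λ = 1.921e17 atoms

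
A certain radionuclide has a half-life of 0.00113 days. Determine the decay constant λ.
λ = ln(2)/t½ = 613.4 day⁻¹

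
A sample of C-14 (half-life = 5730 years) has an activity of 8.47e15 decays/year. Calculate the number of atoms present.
N = A/λ = 7.002e19 atoms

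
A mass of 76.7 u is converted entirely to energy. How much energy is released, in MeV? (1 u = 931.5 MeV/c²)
E = mc² = 71450 MeV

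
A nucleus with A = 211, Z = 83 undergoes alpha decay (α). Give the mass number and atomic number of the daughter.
Daughter: A = 207, Z = 81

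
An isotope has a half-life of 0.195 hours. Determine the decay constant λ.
λ = ln(2)/t½ = 3.555 hour⁻¹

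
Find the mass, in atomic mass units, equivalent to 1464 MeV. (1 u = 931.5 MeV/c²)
m = E/c² = 1.572 u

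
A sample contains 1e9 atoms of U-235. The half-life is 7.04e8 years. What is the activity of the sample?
A = λN = 0.9846 decays/year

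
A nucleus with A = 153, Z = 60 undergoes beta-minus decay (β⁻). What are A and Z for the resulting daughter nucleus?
Daughter: A = 153, Z = 61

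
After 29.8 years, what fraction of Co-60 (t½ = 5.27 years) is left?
N/N₀ = (1/2)^(t/t½) = 0.01985 = 1.99%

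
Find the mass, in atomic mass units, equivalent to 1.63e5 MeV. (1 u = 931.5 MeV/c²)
m = E/c² = 175 u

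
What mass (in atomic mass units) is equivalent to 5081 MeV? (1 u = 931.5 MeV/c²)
m = E/c² = 5.455 u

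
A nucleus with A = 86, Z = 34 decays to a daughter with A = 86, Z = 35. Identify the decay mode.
ΔA = 0, ΔZ = +1 ⇒ beta-minus decay (β⁻)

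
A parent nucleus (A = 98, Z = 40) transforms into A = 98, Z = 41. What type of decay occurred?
ΔA = 0, ΔZ = +1 ⇒ beta-minus decay (β⁻)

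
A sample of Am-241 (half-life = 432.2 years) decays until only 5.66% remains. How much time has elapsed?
t = t½ × log₂(N₀/N) = 1791 years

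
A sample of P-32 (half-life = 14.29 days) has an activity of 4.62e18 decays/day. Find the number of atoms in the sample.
N = A/λ = 9.525e19 atoms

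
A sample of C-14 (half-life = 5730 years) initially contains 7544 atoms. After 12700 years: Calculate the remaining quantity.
N = N₀(1/2)^(t/t½) = 1623 atoms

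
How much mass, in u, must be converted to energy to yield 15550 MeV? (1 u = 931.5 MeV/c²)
m = E/c² = 16.69 u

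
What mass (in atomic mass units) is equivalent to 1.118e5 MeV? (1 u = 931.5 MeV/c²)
m = E/c² = 120 u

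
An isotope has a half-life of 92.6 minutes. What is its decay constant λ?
λ = ln(2)/t½ = 0.007485 minute⁻¹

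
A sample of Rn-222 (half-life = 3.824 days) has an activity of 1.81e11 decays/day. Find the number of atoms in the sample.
N = A/λ = 9.986e11 atoms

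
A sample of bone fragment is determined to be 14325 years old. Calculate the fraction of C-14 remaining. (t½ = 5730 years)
N/N₀ = (1/2)^(t/t½) = 0.1768 = 17.7%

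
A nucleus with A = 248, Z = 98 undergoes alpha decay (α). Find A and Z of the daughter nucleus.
Daughter: A = 244, Z = 96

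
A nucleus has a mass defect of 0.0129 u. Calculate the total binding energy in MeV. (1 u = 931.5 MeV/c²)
B.E. = Δm × 931.5 = 12.02 MeV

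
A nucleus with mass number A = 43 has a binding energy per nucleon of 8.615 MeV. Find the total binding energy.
B.E. = 8.615 × 43 = 370.4 MeV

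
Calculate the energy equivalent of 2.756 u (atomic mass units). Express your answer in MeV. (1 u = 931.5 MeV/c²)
E = mc² = 2567 MeV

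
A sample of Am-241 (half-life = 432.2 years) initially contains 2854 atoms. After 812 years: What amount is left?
N = N₀(1/2)^(t/t½) = 776.1 atoms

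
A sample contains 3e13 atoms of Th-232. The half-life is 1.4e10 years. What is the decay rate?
A = λN = 1485 decays/year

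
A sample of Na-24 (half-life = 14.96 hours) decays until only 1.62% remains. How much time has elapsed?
t = t½ × log₂(N₀/N) = 88.98 hours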